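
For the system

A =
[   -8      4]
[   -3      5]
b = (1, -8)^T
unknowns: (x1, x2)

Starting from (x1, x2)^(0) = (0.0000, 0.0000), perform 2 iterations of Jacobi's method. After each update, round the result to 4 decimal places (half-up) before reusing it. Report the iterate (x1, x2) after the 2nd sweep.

(-0.9250, -1.6750)

Iteration 1:
  x1 = (1 - (4)·0.0000) / (-8) = -0.1250
  x2 = (-8 - (-3)·0.0000) / (5) = -1.6000
Iteration 2:
  x1 = (1 - (4)·-1.6000) / (-8) = -0.9250
  x2 = (-8 - (-3)·-0.1250) / (5) = -1.6750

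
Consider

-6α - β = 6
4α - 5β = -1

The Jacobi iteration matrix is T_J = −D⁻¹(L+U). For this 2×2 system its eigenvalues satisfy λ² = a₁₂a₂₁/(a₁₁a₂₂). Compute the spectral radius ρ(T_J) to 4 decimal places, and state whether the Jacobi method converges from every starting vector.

0.3651

a₁₂a₂₁/(a₁₁a₂₂) = (-1)·(4) / ((-6)·(-5)) = -0.133333
ρ = √|-0.133333| = √0.133333 = 0.3651
ρ < 1, so Jacobi converges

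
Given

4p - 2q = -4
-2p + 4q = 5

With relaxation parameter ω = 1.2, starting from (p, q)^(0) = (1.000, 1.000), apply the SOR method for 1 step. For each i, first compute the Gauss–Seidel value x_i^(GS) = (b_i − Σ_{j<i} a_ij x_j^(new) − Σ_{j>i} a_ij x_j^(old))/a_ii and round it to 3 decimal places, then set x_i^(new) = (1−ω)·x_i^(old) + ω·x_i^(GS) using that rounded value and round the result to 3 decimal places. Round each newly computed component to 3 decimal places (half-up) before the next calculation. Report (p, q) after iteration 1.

(-0.800, 0.820)

Iteration 1:
  p: GS value = (-4 - (-2)·1.000) / (4) = -0.500;  p ← (1−ω)·1.000 + ω·-0.500 = -0.800
  q: GS value = (5 - (-2)·-0.800) / (4) = 0.850;  q ← (1−ω)·1.000 + ω·0.850 = 0.820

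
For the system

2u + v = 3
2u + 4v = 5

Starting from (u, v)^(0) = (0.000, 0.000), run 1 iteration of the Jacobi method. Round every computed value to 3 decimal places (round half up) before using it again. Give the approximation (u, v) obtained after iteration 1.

(1.500, 1.250)

Iteration 1:
  u = (3 - (1)·0.000) / (2) = 1.500
  v = (5 - (2)·0.000) / (4) = 1.250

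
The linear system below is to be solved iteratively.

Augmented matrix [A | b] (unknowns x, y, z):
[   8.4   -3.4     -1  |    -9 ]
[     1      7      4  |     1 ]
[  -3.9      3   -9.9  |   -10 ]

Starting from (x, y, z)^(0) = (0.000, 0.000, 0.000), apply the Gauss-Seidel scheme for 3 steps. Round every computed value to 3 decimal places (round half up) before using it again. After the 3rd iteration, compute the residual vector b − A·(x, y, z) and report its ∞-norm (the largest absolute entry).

1.222

Iteration 1:
  x = (-9 - (-3.4)·0.000 - (-1)·0.000) / (8.4) = -1.071
  y = (1 - (1)·-1.071 - (4)·0.000) / (7) = 0.296
  z = (-10 - (-3.9)·-1.071 - (3)·0.296) / (-9.9) = 1.522
Iteration 2:
  x = (-9 - (-3.4)·0.296 - (-1)·1.522) / (8.4) = -0.770
  y = (1 - (1)·-0.770 - (4)·1.522) / (7) = -0.617
  z = (-10 - (-3.9)·-0.770 - (3)·-0.617) / (-9.9) = 1.126
Iteration 3:
  x = (-9 - (-3.4)·-0.617 - (-1)·1.126) / (8.4) = -1.187
  y = (1 - (1)·-1.187 - (4)·1.126) / (7) = -0.331
  z = (-10 - (-3.9)·-1.187 - (3)·-0.331) / (-9.9) = 1.377
Residual b − A·x = (1.222, -1.004, -0.004); ∞-norm = 1.222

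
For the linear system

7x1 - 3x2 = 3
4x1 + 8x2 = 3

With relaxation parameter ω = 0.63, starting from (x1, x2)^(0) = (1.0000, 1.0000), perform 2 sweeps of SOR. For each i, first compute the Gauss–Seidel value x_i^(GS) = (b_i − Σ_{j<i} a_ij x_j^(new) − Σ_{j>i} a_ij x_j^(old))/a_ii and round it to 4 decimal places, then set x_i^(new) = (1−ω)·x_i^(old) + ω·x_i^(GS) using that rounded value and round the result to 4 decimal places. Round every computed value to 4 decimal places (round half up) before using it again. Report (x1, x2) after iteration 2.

Iteration 1:
  x1: GS value = (3 - (-3)·1.0000) / (7) = 0.8571;  x1 ← (1−ω)·1.0000 + ω·0.8571 = 0.9100
  x2: GS value = (3 - (4)·0.9100) / (8) = -0.0800;  x2 ← (1−ω)·1.0000 + ω·-0.0800 = 0.3196
Iteration 2:
  x1: GS value = (3 - (-3)·0.3196) / (7) = 0.5655;  x1 ← (1−ω)·0.9100 + ω·0.5655 = 0.6930
  x2: GS value = (3 - (4)·0.6930) / (8) = 0.0285;  x2 ← (1−ω)·0.3196 + ω·0.0285 = 0.1362

(0.6930, 0.1362)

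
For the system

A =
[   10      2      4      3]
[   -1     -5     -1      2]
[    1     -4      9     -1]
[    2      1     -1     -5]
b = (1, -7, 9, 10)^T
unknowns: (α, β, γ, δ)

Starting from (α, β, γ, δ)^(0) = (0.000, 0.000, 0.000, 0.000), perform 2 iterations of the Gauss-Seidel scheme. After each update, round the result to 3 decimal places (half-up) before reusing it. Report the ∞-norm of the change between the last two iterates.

1.059

Iteration 1:
  α = (1 - (2)·0.000 - (4)·0.000 - (3)·0.000) / (10) = 0.100
  β = (-7 - (-1)·0.100 - (-1)·0.000 - (2)·0.000) / (-5) = 1.380
  γ = (9 - (1)·0.100 - (-4)·1.380 - (-1)·0.000) / (9) = 1.602
  δ = (10 - (2)·0.100 - (1)·1.380 - (-1)·1.602) / (-5) = -2.004
Iteration 2:
  α = (1 - (2)·1.380 - (4)·1.602 - (3)·-2.004) / (10) = -0.216
  β = (-7 - (-1)·-0.216 - (-1)·1.602 - (2)·-2.004) / (-5) = 0.321
  γ = (9 - (1)·-0.216 - (-4)·0.321 - (-1)·-2.004) / (9) = 0.944
  δ = (10 - (2)·-0.216 - (1)·0.321 - (-1)·0.944) / (-5) = -2.211
Change: (-0.316, -1.059, -0.658, -0.207) → max |·| = 1.059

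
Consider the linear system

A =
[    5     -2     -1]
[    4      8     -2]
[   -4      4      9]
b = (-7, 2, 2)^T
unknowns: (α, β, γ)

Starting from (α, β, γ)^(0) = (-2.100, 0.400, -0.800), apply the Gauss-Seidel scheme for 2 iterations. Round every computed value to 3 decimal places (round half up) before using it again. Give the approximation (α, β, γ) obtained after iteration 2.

Iteration 1:
  α = (-7 - (-2)·0.400 - (-1)·-0.800) / (5) = -1.400
  β = (2 - (4)·-1.400 - (-2)·-0.800) / (8) = 0.750
  γ = (2 - (-4)·-1.400 - (4)·0.750) / (9) = -0.733
Iteration 2:
  α = (-7 - (-2)·0.750 - (-1)·-0.733) / (5) = -1.247
  β = (2 - (4)·-1.247 - (-2)·-0.733) / (8) = 0.690
  γ = (2 - (-4)·-1.247 - (4)·0.690) / (9) = -0.639

(-1.247, 0.690, -0.639)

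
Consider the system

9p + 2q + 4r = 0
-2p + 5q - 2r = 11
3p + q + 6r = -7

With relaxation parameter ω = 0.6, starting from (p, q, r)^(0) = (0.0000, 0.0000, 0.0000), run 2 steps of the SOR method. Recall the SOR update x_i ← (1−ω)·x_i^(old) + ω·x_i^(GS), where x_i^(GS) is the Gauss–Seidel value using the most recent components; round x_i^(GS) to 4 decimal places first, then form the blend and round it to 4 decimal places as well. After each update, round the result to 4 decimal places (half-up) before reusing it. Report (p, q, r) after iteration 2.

(0.0458, 1.6593, -1.2125)

Iteration 1:
  p: GS value = (0 - (2)·0.0000 - (4)·0.0000) / (9) = 0.0000;  p ← (1−ω)·0.0000 + ω·0.0000 = 0.0000
  q: GS value = (11 - (-2)·0.0000 - (-2)·0.0000) / (5) = 2.2000;  q ← (1−ω)·0.0000 + ω·2.2000 = 1.3200
  r: GS value = (-7 - (3)·0.0000 - (1)·1.3200) / (6) = -1.3867;  r ← (1−ω)·0.0000 + ω·-1.3867 = -0.8320
Iteration 2:
  p: GS value = (0 - (2)·1.3200 - (4)·-0.8320) / (9) = 0.0764;  p ← (1−ω)·0.0000 + ω·0.0764 = 0.0458
  q: GS value = (11 - (-2)·0.0458 - (-2)·-0.8320) / (5) = 1.8855;  q ← (1−ω)·1.3200 + ω·1.8855 = 1.6593
  r: GS value = (-7 - (3)·0.0458 - (1)·1.6593) / (6) = -1.4661;  r ← (1−ω)·-0.8320 + ω·-1.4661 = -1.2125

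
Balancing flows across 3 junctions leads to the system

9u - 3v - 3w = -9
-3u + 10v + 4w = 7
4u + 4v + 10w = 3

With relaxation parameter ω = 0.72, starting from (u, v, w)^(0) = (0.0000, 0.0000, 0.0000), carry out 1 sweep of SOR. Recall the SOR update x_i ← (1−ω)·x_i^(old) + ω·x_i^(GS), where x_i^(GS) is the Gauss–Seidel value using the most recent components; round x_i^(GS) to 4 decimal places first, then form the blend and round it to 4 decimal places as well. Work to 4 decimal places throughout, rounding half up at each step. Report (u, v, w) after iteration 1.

Iteration 1:
  u: GS value = (-9 - (-3)·0.0000 - (-3)·0.0000) / (9) = -1.0000;  u ← (1−ω)·0.0000 + ω·-1.0000 = -0.7200
  v: GS value = (7 - (-3)·-0.7200 - (4)·0.0000) / (10) = 0.4840;  v ← (1−ω)·0.0000 + ω·0.4840 = 0.3485
  w: GS value = (3 - (4)·-0.7200 - (4)·0.3485) / (10) = 0.4486;  w ← (1−ω)·0.0000 + ω·0.4486 = 0.3230

(-0.7200, 0.3485, 0.3230)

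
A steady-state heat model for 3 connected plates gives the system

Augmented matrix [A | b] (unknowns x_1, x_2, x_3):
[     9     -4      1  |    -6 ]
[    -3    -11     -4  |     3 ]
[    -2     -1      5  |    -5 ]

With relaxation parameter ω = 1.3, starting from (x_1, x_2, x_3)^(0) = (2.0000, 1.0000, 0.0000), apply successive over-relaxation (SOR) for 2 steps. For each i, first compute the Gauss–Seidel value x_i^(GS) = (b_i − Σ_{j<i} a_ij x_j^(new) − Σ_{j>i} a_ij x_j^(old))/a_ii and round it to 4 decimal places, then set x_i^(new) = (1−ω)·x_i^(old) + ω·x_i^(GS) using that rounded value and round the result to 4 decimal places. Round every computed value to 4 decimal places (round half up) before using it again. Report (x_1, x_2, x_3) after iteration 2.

(-0.5288, 0.8095, -0.8094)

Iteration 1:
  x_1: GS value = (-6 - (-4)·1.0000 - (1)·0.0000) / (9) = -0.2222;  x_1 ← (1−ω)·2.0000 + ω·-0.2222 = -0.8889
  x_2: GS value = (3 - (-3)·-0.8889 - (-4)·0.0000) / (-11) = -0.0303;  x_2 ← (1−ω)·1.0000 + ω·-0.0303 = -0.3394
  x_3: GS value = (-5 - (-2)·-0.8889 - (-1)·-0.3394) / (5) = -1.4234;  x_3 ← (1−ω)·0.0000 + ω·-1.4234 = -1.8504
Iteration 2:
  x_1: GS value = (-6 - (-4)·-0.3394 - (1)·-1.8504) / (9) = -0.6119;  x_1 ← (1−ω)·-0.8889 + ω·-0.6119 = -0.5288
  x_2: GS value = (3 - (-3)·-0.5288 - (-4)·-1.8504) / (-11) = 0.5444;  x_2 ← (1−ω)·-0.3394 + ω·0.5444 = 0.8095
  x_3: GS value = (-5 - (-2)·-0.5288 - (-1)·0.8095) / (5) = -1.0496;  x_3 ← (1−ω)·-1.8504 + ω·-1.0496 = -0.8094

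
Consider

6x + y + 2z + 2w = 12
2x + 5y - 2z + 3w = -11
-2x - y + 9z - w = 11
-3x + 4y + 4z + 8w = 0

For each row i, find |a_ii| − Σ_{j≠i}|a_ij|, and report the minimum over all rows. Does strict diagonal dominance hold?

row 1: |6| − (1+2+2) = 1
row 2: |5| − (2+2+3) = -2
row 3: |9| − (2+1+1) = 5
row 4: |8| − (3+4+4) = -3
minimum over rows = -3 → not strictly diagonally dominant

-3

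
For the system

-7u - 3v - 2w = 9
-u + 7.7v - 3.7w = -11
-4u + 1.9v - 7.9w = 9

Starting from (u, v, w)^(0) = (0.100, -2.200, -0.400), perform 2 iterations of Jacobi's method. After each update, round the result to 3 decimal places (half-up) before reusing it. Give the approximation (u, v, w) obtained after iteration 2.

(-0.105, -2.284, -1.410)

Iteration 1:
  u = (9 - (-3)·-2.200 - (-2)·-0.400) / (-7) = -0.229
  v = (-11 - (-1)·0.100 - (-3.7)·-0.400) / (7.7) = -1.608
  w = (9 - (-4)·0.100 - (1.9)·-2.200) / (-7.9) = -1.719
Iteration 2:
  u = (9 - (-3)·-1.608 - (-2)·-1.719) / (-7) = -0.105
  v = (-11 - (-1)·-0.229 - (-3.7)·-1.719) / (7.7) = -2.284
  w = (9 - (-4)·-0.229 - (1.9)·-1.608) / (-7.9) = -1.410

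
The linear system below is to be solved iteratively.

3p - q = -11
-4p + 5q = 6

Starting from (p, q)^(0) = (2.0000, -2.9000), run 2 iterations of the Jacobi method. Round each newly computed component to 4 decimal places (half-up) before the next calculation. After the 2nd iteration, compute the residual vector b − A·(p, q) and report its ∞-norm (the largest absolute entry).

7.5998

Iteration 1:
  p = (-11 - (-1)·-2.9000) / (3) = -4.6333
  q = (6 - (-4)·2.0000) / (5) = 2.8000
Iteration 2:
  p = (-11 - (-1)·2.8000) / (3) = -2.7333
  q = (6 - (-4)·-4.6333) / (5) = -2.5066
Residual b − A·x = (-5.3067, 7.5998); ∞-norm = 7.5998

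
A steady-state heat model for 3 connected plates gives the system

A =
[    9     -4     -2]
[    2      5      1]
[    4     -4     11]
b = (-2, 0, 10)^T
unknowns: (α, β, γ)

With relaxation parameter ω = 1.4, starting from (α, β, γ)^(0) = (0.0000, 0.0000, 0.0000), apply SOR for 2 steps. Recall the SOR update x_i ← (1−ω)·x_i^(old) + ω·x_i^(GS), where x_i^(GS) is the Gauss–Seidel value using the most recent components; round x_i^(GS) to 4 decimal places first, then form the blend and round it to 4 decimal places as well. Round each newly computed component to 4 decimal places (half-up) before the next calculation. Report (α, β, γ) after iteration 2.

(0.3945, -0.7162, 0.0994)

Iteration 1:
  α: GS value = (-2 - (-4)·0.0000 - (-2)·0.0000) / (9) = -0.2222;  α ← (1−ω)·0.0000 + ω·-0.2222 = -0.3111
  β: GS value = (0 - (2)·-0.3111 - (1)·0.0000) / (5) = 0.1244;  β ← (1−ω)·0.0000 + ω·0.1244 = 0.1742
  γ: GS value = (10 - (4)·-0.3111 - (-4)·0.1742) / (11) = 1.0856;  γ ← (1−ω)·0.0000 + ω·1.0856 = 1.5198
Iteration 2:
  α: GS value = (-2 - (-4)·0.1742 - (-2)·1.5198) / (9) = 0.1929;  α ← (1−ω)·-0.3111 + ω·0.1929 = 0.3945
  β: GS value = (0 - (2)·0.3945 - (1)·1.5198) / (5) = -0.4618;  β ← (1−ω)·0.1742 + ω·-0.4618 = -0.7162
  γ: GS value = (10 - (4)·0.3945 - (-4)·-0.7162) / (11) = 0.5052;  γ ← (1−ω)·1.5198 + ω·0.5052 = 0.0994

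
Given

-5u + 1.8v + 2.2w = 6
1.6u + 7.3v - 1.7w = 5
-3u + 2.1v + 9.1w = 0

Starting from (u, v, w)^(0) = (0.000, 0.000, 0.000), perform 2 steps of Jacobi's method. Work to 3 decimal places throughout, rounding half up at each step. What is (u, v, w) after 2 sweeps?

(-0.953, 0.948, -0.554)

Iteration 1:
  u = (6 - (1.8)·0.000 - (2.2)·0.000) / (-5) = -1.200
  v = (5 - (1.6)·0.000 - (-1.7)·0.000) / (7.3) = 0.685
  w = (0 - (-3)·0.000 - (2.1)·0.000) / (9.1) = 0.000
Iteration 2:
  u = (6 - (1.8)·0.685 - (2.2)·0.000) / (-5) = -0.953
  v = (5 - (1.6)·-1.200 - (-1.7)·0.000) / (7.3) = 0.948
  w = (0 - (-3)·-1.200 - (2.1)·0.685) / (9.1) = -0.554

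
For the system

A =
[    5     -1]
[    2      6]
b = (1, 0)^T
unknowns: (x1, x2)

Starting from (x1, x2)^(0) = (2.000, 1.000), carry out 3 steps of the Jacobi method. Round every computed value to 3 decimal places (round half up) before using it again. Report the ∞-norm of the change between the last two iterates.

0.111

Iteration 1:
  x1 = (1 - (-1)·1.000) / (5) = 0.400
  x2 = (0 - (2)·2.000) / (6) = -0.667
Iteration 2:
  x1 = (1 - (-1)·-0.667) / (5) = 0.067
  x2 = (0 - (2)·0.400) / (6) = -0.133
Iteration 3:
  x1 = (1 - (-1)·-0.133) / (5) = 0.173
  x2 = (0 - (2)·0.067) / (6) = -0.022
Change: (0.106, 0.111) → max |·| = 0.111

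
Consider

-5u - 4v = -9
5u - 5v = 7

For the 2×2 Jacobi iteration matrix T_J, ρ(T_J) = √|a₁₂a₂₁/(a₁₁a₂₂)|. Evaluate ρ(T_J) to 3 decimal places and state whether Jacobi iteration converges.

a₁₂a₂₁/(a₁₁a₂₂) = (-4)·(5) / ((-5)·(-5)) = -0.800000
ρ = √|-0.800000| = √0.800000 = 0.894
ρ < 1, so Jacobi converges

0.894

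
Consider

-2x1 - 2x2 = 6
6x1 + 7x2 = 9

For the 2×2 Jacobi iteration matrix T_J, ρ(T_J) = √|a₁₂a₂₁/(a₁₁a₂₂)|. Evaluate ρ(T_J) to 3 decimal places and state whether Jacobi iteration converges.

0.926

a₁₂a₂₁/(a₁₁a₂₂) = (-2)·(6) / ((-2)·(7)) = 0.857143
ρ = √|0.857143| = √0.857143 = 0.926
ρ < 1, so Jacobi converges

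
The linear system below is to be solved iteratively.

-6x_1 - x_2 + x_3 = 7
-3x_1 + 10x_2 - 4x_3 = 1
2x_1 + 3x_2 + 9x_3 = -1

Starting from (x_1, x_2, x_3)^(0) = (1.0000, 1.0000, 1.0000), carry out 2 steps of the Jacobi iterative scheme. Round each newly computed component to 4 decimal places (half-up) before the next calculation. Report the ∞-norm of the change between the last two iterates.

Iteration 1:
  x_1 = (7 - (-1)·1.0000 - (1)·1.0000) / (-6) = -1.1667
  x_2 = (1 - (-3)·1.0000 - (-4)·1.0000) / (10) = 0.8000
  x_3 = (-1 - (2)·1.0000 - (3)·1.0000) / (9) = -0.6667
Iteration 2:
  x_1 = (7 - (-1)·0.8000 - (1)·-0.6667) / (-6) = -1.4111
  x_2 = (1 - (-3)·-1.1667 - (-4)·-0.6667) / (10) = -0.5167
  x_3 = (-1 - (2)·-1.1667 - (3)·0.8000) / (9) = -0.1185
Change: (-0.2444, -1.3167, 0.5482) → max |·| = 1.3167

1.3167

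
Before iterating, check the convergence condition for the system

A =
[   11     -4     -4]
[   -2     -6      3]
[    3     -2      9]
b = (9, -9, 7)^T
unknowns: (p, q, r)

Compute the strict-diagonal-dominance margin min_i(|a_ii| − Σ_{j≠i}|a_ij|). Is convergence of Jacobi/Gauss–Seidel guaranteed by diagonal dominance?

row 1: |11| − (4+4) = 3
row 2: |-6| − (2+3) = 1
row 3: |9| − (3+2) = 4
minimum over rows = 1 → strictly diagonally dominant (convergence guaranteed)

1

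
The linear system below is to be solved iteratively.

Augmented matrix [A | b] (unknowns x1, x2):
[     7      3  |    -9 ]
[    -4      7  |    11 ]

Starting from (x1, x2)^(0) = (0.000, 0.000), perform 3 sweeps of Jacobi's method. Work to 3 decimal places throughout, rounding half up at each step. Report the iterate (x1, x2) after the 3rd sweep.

Iteration 1:
  x1 = (-9 - (3)·0.000) / (7) = -1.286
  x2 = (11 - (-4)·0.000) / (7) = 1.571
Iteration 2:
  x1 = (-9 - (3)·1.571) / (7) = -1.959
  x2 = (11 - (-4)·-1.286) / (7) = 0.837
Iteration 3:
  x1 = (-9 - (3)·0.837) / (7) = -1.644
  x2 = (11 - (-4)·-1.959) / (7) = 0.452

(-1.644, 0.452)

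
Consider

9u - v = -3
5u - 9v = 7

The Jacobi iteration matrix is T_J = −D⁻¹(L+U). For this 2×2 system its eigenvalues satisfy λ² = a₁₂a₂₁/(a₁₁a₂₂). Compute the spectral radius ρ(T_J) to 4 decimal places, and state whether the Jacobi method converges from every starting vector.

0.2485

a₁₂a₂₁/(a₁₁a₂₂) = (-1)·(5) / ((9)·(-9)) = 0.061728
ρ = √|0.061728| = √0.061728 = 0.2485
ρ < 1, so Jacobi converges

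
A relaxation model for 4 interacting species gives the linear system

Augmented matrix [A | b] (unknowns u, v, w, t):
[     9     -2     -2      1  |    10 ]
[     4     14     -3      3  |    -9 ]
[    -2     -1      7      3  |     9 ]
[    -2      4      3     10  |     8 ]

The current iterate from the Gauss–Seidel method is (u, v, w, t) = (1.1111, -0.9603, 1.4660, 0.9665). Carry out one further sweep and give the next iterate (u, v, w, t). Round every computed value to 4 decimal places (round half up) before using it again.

(1.1161, -0.8547, 1.0683, 1.0446)

One sweep:
  u = (10 - (-2)·-0.9603 - (-2)·1.4660 - (1)·0.9665) / (9) = 1.1161
  v = (-9 - (4)·1.1161 - (-3)·1.4660 - (3)·0.9665) / (14) = -0.8547
  w = (9 - (-2)·1.1161 - (-1)·-0.8547 - (3)·0.9665) / (7) = 1.0683
  t = (8 - (-2)·1.1161 - (4)·-0.8547 - (3)·1.0683) / (10) = 1.0446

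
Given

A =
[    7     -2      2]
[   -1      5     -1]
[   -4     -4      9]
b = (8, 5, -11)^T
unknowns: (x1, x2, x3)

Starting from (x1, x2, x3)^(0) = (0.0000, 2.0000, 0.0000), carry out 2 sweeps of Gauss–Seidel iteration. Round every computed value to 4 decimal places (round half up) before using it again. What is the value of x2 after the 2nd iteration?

Iteration 1:
  x1 = (8 - (-2)·2.0000 - (2)·0.0000) / (7) = 1.7143
  x2 = (5 - (-1)·1.7143 - (-1)·0.0000) / (5) = 1.3429
  x3 = (-11 - (-4)·1.7143 - (-4)·1.3429) / (9) = 0.1365
Iteration 2:
  x1 = (8 - (-2)·1.3429 - (2)·0.1365) / (7) = 1.4875
  x2 = (5 - (-1)·1.4875 - (-1)·0.1365) / (5) = 1.3248
  x3 = (-11 - (-4)·1.4875 - (-4)·1.3248) / (9) = 0.0277

1.3248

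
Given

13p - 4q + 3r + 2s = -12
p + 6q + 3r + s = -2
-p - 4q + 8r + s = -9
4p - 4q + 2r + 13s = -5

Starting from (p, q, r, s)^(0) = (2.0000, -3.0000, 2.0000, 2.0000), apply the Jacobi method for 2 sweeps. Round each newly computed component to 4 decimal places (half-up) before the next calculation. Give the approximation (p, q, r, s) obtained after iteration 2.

(-0.5895, 1.7869, -2.1731, 0.2086)

Iteration 1:
  p = (-12 - (-4)·-3.0000 - (3)·2.0000 - (2)·2.0000) / (13) = -2.6154
  q = (-2 - (1)·2.0000 - (3)·2.0000 - (1)·2.0000) / (6) = -2.0000
  r = (-9 - (-1)·2.0000 - (-4)·-3.0000 - (1)·2.0000) / (8) = -2.6250
  s = (-5 - (4)·2.0000 - (-4)·-3.0000 - (2)·2.0000) / (13) = -2.2308
Iteration 2:
  p = (-12 - (-4)·-2.0000 - (3)·-2.6250 - (2)·-2.2308) / (13) = -0.5895
  q = (-2 - (1)·-2.6154 - (3)·-2.6250 - (1)·-2.2308) / (6) = 1.7869
  r = (-9 - (-1)·-2.6154 - (-4)·-2.0000 - (1)·-2.2308) / (8) = -2.1731
  s = (-5 - (4)·-2.6154 - (-4)·-2.0000 - (2)·-2.6250) / (13) = 0.2086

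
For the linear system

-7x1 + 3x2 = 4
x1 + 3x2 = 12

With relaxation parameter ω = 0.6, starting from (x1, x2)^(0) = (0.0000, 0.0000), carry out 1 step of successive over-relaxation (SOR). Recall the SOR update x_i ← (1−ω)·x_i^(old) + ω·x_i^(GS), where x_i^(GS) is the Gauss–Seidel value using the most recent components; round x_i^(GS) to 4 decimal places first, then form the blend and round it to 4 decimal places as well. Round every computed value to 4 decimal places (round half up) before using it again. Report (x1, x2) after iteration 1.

Iteration 1:
  x1: GS value = (4 - (3)·0.0000) / (-7) = -0.5714;  x1 ← (1−ω)·0.0000 + ω·-0.5714 = -0.3428
  x2: GS value = (12 - (1)·-0.3428) / (3) = 4.1143;  x2 ← (1−ω)·0.0000 + ω·4.1143 = 2.4686

(-0.3428, 2.4686)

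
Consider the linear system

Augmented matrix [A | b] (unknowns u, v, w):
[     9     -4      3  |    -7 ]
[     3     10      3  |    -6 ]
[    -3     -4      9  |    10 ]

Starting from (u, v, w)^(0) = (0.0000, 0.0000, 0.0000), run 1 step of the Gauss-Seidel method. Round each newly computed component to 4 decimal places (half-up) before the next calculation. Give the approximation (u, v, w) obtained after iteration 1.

(-0.7778, -0.3667, 0.6889)

Iteration 1:
  u = (-7 - (-4)·0.0000 - (3)·0.0000) / (9) = -0.7778
  v = (-6 - (3)·-0.7778 - (3)·0.0000) / (10) = -0.3667
  w = (10 - (-3)·-0.7778 - (-4)·-0.3667) / (9) = 0.6889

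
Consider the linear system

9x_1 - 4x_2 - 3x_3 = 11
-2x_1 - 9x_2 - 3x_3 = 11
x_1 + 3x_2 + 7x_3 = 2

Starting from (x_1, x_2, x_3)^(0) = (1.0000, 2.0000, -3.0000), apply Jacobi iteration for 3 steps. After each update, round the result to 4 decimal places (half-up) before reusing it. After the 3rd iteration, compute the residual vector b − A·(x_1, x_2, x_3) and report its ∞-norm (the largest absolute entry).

1.1393

Iteration 1:
  x_1 = (11 - (-4)·2.0000 - (-3)·-3.0000) / (9) = 1.1111
  x_2 = (11 - (-2)·1.0000 - (-3)·-3.0000) / (-9) = -0.4444
  x_3 = (2 - (1)·1.0000 - (3)·2.0000) / (7) = -0.7143
Iteration 2:
  x_1 = (11 - (-4)·-0.4444 - (-3)·-0.7143) / (9) = 0.7866
  x_2 = (11 - (-2)·1.1111 - (-3)·-0.7143) / (-9) = -1.2310
  x_3 = (2 - (1)·1.1111 - (3)·-0.4444) / (7) = 0.3174
Iteration 3:
  x_1 = (11 - (-4)·-1.2310 - (-3)·0.3174) / (9) = 0.7809
  x_2 = (11 - (-2)·0.7866 - (-3)·0.3174) / (-9) = -1.5028
  x_3 = (2 - (1)·0.7866 - (3)·-1.2310) / (7) = 0.7009
Residual b − A·x = (0.0634, 1.1393, 0.8212); ∞-norm = 1.1393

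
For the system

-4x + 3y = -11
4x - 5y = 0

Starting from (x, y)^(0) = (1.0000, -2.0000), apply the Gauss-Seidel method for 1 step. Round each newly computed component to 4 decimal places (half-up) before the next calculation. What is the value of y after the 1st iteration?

1.0000

Iteration 1:
  x = (-11 - (3)·-2.0000) / (-4) = 1.2500
  y = (0 - (4)·1.2500) / (-5) = 1.0000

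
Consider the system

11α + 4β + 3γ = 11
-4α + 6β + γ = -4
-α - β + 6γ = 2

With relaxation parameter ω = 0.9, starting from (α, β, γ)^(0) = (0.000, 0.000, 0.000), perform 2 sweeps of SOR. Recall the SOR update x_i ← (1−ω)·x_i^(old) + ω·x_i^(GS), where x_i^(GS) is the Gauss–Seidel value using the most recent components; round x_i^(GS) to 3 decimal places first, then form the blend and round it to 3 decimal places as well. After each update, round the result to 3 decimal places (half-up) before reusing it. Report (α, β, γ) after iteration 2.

(0.905, -0.127, 0.459)

Iteration 1:
  α: GS value = (11 - (4)·0.000 - (3)·0.000) / (11) = 1.000;  α ← (1−ω)·0.000 + ω·1.000 = 0.900
  β: GS value = (-4 - (-4)·0.900 - (1)·0.000) / (6) = -0.067;  β ← (1−ω)·0.000 + ω·-0.067 = -0.060
  γ: GS value = (2 - (-1)·0.900 - (-1)·-0.060) / (6) = 0.473;  γ ← (1−ω)·0.000 + ω·0.473 = 0.426
Iteration 2:
  α: GS value = (11 - (4)·-0.060 - (3)·0.426) / (11) = 0.906;  α ← (1−ω)·0.900 + ω·0.906 = 0.905
  β: GS value = (-4 - (-4)·0.905 - (1)·0.426) / (6) = -0.134;  β ← (1−ω)·-0.060 + ω·-0.134 = -0.127
  γ: GS value = (2 - (-1)·0.905 - (-1)·-0.127) / (6) = 0.463;  γ ← (1−ω)·0.426 + ω·0.463 = 0.459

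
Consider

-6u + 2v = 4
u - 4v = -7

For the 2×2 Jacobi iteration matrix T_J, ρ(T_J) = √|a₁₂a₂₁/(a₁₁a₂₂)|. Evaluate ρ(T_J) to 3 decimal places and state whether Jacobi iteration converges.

a₁₂a₂₁/(a₁₁a₂₂) = (2)·(1) / ((-6)·(-4)) = 0.083333
ρ = √|0.083333| = √0.083333 = 0.289
ρ < 1, so Jacobi converges

0.289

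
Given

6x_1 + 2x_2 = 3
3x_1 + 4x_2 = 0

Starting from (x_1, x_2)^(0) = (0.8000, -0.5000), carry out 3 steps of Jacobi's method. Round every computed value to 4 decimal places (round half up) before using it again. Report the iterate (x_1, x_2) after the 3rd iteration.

Iteration 1:
  x_1 = (3 - (2)·-0.5000) / (6) = 0.6667
  x_2 = (0 - (3)·0.8000) / (4) = -0.6000
Iteration 2:
  x_1 = (3 - (2)·-0.6000) / (6) = 0.7000
  x_2 = (0 - (3)·0.6667) / (4) = -0.5000
Iteration 3:
  x_1 = (3 - (2)·-0.5000) / (6) = 0.6667
  x_2 = (0 - (3)·0.7000) / (4) = -0.5250

(0.6667, -0.5250)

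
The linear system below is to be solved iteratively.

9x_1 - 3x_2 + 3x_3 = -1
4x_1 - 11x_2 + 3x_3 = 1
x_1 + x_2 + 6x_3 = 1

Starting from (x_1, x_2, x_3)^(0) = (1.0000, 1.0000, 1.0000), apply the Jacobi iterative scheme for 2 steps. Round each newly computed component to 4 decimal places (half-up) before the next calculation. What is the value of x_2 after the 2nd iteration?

Iteration 1:
  x_1 = (-1 - (-3)·1.0000 - (3)·1.0000) / (9) = -0.1111
  x_2 = (1 - (4)·1.0000 - (3)·1.0000) / (-11) = 0.5455
  x_3 = (1 - (1)·1.0000 - (1)·1.0000) / (6) = -0.1667
Iteration 2:
  x_1 = (-1 - (-3)·0.5455 - (3)·-0.1667) / (9) = 0.1263
  x_2 = (1 - (4)·-0.1111 - (3)·-0.1667) / (-11) = -0.1768
  x_3 = (1 - (1)·-0.1111 - (1)·0.5455) / (6) = 0.0943

-0.1768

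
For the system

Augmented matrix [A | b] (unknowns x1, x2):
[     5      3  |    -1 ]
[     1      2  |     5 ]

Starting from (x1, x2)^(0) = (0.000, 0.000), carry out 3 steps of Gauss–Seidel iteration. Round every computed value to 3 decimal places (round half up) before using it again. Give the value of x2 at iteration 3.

3.614

Iteration 1:
  x1 = (-1 - (3)·0.000) / (5) = -0.200
  x2 = (5 - (1)·-0.200) / (2) = 2.600
Iteration 2:
  x1 = (-1 - (3)·2.600) / (5) = -1.760
  x2 = (5 - (1)·-1.760) / (2) = 3.380
Iteration 3:
  x1 = (-1 - (3)·3.380) / (5) = -2.228
  x2 = (5 - (1)·-2.228) / (2) = 3.614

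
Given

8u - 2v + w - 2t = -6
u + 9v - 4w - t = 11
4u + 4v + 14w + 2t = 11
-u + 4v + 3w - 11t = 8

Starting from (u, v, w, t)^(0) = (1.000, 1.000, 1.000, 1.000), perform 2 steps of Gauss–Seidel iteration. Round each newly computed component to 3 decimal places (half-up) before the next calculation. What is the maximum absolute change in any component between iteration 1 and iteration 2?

0.456

Iteration 1:
  u = (-6 - (-2)·1.000 - (1)·1.000 - (-2)·1.000) / (8) = -0.375
  v = (11 - (1)·-0.375 - (-4)·1.000 - (-1)·1.000) / (9) = 1.819
  w = (11 - (4)·-0.375 - (4)·1.819 - (2)·1.000) / (14) = 0.230
  t = (8 - (-1)·-0.375 - (4)·1.819 - (3)·0.230) / (-11) = 0.031
Iteration 2:
  u = (-6 - (-2)·1.819 - (1)·0.230 - (-2)·0.031) / (8) = -0.316
  v = (11 - (1)·-0.316 - (-4)·0.230 - (-1)·0.031) / (9) = 1.363
  w = (11 - (4)·-0.316 - (4)·1.363 - (2)·0.031) / (14) = 0.482
  t = (8 - (-1)·-0.316 - (4)·1.363 - (3)·0.482) / (-11) = -0.071
Change: (0.059, -0.456, 0.252, -0.102) → max |·| = 0.456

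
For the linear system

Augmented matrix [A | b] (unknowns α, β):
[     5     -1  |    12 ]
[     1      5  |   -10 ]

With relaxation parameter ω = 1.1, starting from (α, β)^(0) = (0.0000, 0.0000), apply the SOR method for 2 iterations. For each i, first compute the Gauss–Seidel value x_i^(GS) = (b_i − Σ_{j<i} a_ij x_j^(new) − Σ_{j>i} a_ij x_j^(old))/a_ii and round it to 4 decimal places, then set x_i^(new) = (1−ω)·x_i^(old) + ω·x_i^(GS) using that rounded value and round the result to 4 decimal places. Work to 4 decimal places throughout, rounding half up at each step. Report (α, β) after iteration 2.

(1.7642, -2.3100)

Iteration 1:
  α: GS value = (12 - (-1)·0.0000) / (5) = 2.4000;  α ← (1−ω)·0.0000 + ω·2.4000 = 2.6400
  β: GS value = (-10 - (1)·2.6400) / (5) = -2.5280;  β ← (1−ω)·0.0000 + ω·-2.5280 = -2.7808
Iteration 2:
  α: GS value = (12 - (-1)·-2.7808) / (5) = 1.8438;  α ← (1−ω)·2.6400 + ω·1.8438 = 1.7642
  β: GS value = (-10 - (1)·1.7642) / (5) = -2.3528;  β ← (1−ω)·-2.7808 + ω·-2.3528 = -2.3100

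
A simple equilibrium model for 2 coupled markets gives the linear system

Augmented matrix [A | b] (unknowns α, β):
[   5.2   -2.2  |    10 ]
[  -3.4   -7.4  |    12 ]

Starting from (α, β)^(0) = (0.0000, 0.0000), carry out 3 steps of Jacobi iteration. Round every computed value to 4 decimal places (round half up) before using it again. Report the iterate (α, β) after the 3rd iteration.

(0.8632, -2.1900)

Iteration 1:
  α = (10 - (-2.2)·0.0000) / (5.2) = 1.9231
  β = (12 - (-3.4)·0.0000) / (-7.4) = -1.6216
Iteration 2:
  α = (10 - (-2.2)·-1.6216) / (5.2) = 1.2370
  β = (12 - (-3.4)·1.9231) / (-7.4) = -2.5052
Iteration 3:
  α = (10 - (-2.2)·-2.5052) / (5.2) = 0.8632
  β = (12 - (-3.4)·1.2370) / (-7.4) = -2.1900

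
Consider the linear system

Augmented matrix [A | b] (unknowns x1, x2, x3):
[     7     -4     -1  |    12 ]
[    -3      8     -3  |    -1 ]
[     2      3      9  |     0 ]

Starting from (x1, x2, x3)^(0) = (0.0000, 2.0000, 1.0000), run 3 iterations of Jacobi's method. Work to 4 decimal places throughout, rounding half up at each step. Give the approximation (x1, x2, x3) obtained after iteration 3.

(2.0357, 0.2545, -0.6415)

Iteration 1:
  x1 = (12 - (-4)·2.0000 - (-1)·1.0000) / (7) = 3.0000
  x2 = (-1 - (-3)·0.0000 - (-3)·1.0000) / (8) = 0.2500
  x3 = (0 - (2)·0.0000 - (3)·2.0000) / (9) = -0.6667
Iteration 2:
  x1 = (12 - (-4)·0.2500 - (-1)·-0.6667) / (7) = 1.7619
  x2 = (-1 - (-3)·3.0000 - (-3)·-0.6667) / (8) = 0.7500
  x3 = (0 - (2)·3.0000 - (3)·0.2500) / (9) = -0.7500
Iteration 3:
  x1 = (12 - (-4)·0.7500 - (-1)·-0.7500) / (7) = 2.0357
  x2 = (-1 - (-3)·1.7619 - (-3)·-0.7500) / (8) = 0.2545
  x3 = (0 - (2)·1.7619 - (3)·0.7500) / (9) = -0.6415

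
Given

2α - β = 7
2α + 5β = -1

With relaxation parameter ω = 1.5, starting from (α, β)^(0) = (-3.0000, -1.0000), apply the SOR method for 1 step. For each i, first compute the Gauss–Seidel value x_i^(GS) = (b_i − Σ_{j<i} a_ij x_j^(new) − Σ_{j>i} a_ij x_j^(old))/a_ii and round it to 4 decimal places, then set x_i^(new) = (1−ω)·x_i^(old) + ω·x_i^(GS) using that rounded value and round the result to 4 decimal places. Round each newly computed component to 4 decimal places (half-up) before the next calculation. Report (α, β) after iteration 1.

(6.0000, -3.4000)

Iteration 1:
  α: GS value = (7 - (-1)·-1.0000) / (2) = 3.0000;  α ← (1−ω)·-3.0000 + ω·3.0000 = 6.0000
  β: GS value = (-1 - (2)·6.0000) / (5) = -2.6000;  β ← (1−ω)·-1.0000 + ω·-2.6000 = -3.4000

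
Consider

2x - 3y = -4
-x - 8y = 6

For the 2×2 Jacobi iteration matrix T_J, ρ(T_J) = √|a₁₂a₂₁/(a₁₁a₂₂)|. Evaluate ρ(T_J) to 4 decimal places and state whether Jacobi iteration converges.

a₁₂a₂₁/(a₁₁a₂₂) = (-3)·(-1) / ((2)·(-8)) = -0.187500
ρ = √|-0.187500| = √0.187500 = 0.4330
ρ < 1, so Jacobi converges

0.4330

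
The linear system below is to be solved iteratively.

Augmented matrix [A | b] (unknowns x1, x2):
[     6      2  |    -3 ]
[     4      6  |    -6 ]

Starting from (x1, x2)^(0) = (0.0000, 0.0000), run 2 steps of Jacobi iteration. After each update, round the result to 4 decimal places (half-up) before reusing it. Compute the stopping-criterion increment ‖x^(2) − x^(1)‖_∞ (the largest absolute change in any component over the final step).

Iteration 1:
  x1 = (-3 - (2)·0.0000) / (6) = -0.5000
  x2 = (-6 - (4)·0.0000) / (6) = -1.0000
Iteration 2:
  x1 = (-3 - (2)·-1.0000) / (6) = -0.1667
  x2 = (-6 - (4)·-0.5000) / (6) = -0.6667
Change: (0.3333, 0.3333) → max |·| = 0.3333

0.3333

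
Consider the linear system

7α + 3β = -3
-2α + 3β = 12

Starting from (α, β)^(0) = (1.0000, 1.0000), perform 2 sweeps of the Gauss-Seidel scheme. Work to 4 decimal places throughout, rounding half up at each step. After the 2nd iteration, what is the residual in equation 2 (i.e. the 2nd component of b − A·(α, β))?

-0.0001

Iteration 1:
  α = (-3 - (3)·1.0000) / (7) = -0.8571
  β = (12 - (-2)·-0.8571) / (3) = 3.4286
Iteration 2:
  α = (-3 - (3)·3.4286) / (7) = -1.8980
  β = (12 - (-2)·-1.8980) / (3) = 2.7347
Residual b − A·x = (2.0819, -0.0001)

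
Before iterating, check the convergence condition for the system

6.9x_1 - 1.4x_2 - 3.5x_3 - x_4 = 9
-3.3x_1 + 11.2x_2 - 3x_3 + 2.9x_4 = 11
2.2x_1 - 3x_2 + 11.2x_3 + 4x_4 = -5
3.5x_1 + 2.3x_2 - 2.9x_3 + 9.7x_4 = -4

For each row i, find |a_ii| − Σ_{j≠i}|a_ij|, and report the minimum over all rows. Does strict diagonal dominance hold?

row 1: |6.9| − (1.4+3.5+1) = 1
row 2: |11.2| − (3.3+3+2.9) = 2
row 3: |11.2| − (2.2+3+4) = 2
row 4: |9.7| − (3.5+2.3+2.9) = 1
minimum over rows = 1 → strictly diagonally dominant (convergence guaranteed)

1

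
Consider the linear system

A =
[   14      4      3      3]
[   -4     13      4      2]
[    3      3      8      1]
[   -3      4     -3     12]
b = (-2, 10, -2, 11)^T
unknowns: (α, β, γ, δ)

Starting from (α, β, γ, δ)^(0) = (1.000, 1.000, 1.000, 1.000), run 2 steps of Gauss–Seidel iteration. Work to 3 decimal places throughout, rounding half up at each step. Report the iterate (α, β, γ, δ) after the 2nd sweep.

(-0.284, 0.600, -0.452, 0.533)

Iteration 1:
  α = (-2 - (4)·1.000 - (3)·1.000 - (3)·1.000) / (14) = -0.857
  β = (10 - (-4)·-0.857 - (4)·1.000 - (2)·1.000) / (13) = 0.044
  γ = (-2 - (3)·-0.857 - (3)·0.044 - (1)·1.000) / (8) = -0.070
  δ = (11 - (-3)·-0.857 - (4)·0.044 - (-3)·-0.070) / (12) = 0.670
Iteration 2:
  α = (-2 - (4)·0.044 - (3)·-0.070 - (3)·0.670) / (14) = -0.284
  β = (10 - (-4)·-0.284 - (4)·-0.070 - (2)·0.670) / (13) = 0.600
  γ = (-2 - (3)·-0.284 - (3)·0.600 - (1)·0.670) / (8) = -0.452
  δ = (11 - (-3)·-0.284 - (4)·0.600 - (-3)·-0.452) / (12) = 0.533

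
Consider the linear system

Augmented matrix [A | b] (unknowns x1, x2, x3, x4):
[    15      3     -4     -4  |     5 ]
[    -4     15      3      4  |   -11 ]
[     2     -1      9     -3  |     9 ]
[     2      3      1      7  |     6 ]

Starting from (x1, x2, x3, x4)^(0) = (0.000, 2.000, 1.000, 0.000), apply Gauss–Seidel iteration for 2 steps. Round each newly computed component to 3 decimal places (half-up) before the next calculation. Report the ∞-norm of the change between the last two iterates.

Iteration 1:
  x1 = (5 - (3)·2.000 - (-4)·1.000 - (-4)·0.000) / (15) = 0.200
  x2 = (-11 - (-4)·0.200 - (3)·1.000 - (4)·0.000) / (15) = -0.880
  x3 = (9 - (2)·0.200 - (-1)·-0.880 - (-3)·0.000) / (9) = 0.858
  x4 = (6 - (2)·0.200 - (3)·-0.880 - (1)·0.858) / (7) = 1.055
Iteration 2:
  x1 = (5 - (3)·-0.880 - (-4)·0.858 - (-4)·1.055) / (15) = 1.019
  x2 = (-11 - (-4)·1.019 - (3)·0.858 - (4)·1.055) / (15) = -0.915
  x3 = (9 - (2)·1.019 - (-1)·-0.915 - (-3)·1.055) / (9) = 1.024
  x4 = (6 - (2)·1.019 - (3)·-0.915 - (1)·1.024) / (7) = 0.812
Change: (0.819, -0.035, 0.166, -0.243) → max |·| = 0.819

0.819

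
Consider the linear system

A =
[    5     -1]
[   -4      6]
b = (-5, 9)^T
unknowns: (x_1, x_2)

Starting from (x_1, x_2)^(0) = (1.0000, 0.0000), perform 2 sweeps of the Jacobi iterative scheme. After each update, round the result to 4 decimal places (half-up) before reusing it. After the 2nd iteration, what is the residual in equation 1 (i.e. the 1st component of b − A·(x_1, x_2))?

-1.3332

Iteration 1:
  x_1 = (-5 - (-1)·0.0000) / (5) = -1.0000
  x_2 = (9 - (-4)·1.0000) / (6) = 2.1667
Iteration 2:
  x_1 = (-5 - (-1)·2.1667) / (5) = -0.5667
  x_2 = (9 - (-4)·-1.0000) / (6) = 0.8333
Residual b − A·x = (-1.3332, 1.7334)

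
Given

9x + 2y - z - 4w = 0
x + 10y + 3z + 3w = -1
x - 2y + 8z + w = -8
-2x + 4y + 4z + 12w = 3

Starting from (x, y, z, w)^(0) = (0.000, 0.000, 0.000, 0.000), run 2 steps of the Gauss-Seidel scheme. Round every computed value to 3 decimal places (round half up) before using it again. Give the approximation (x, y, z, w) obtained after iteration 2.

Iteration 1:
  x = (0 - (2)·0.000 - (-1)·0.000 - (-4)·0.000) / (9) = 0.000
  y = (-1 - (1)·0.000 - (3)·0.000 - (3)·0.000) / (10) = -0.100
  z = (-8 - (1)·0.000 - (-2)·-0.100 - (1)·0.000) / (8) = -1.025
  w = (3 - (-2)·0.000 - (4)·-0.100 - (4)·-1.025) / (12) = 0.625
Iteration 2:
  x = (0 - (2)·-0.100 - (-1)·-1.025 - (-4)·0.625) / (9) = 0.186
  y = (-1 - (1)·0.186 - (3)·-1.025 - (3)·0.625) / (10) = 0.001
  z = (-8 - (1)·0.186 - (-2)·0.001 - (1)·0.625) / (8) = -1.101
  w = (3 - (-2)·0.186 - (4)·0.001 - (4)·-1.101) / (12) = 0.648

(0.186, 0.001, -1.101, 0.648)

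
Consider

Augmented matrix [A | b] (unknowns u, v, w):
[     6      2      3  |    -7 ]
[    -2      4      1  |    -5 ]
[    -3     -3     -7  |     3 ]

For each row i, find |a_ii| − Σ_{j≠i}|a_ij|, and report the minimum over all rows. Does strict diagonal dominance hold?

row 1: |6| − (2+3) = 1
row 2: |4| − (2+1) = 1
row 3: |-7| − (3+3) = 1
minimum over rows = 1 → strictly diagonally dominant (convergence guaranteed)

1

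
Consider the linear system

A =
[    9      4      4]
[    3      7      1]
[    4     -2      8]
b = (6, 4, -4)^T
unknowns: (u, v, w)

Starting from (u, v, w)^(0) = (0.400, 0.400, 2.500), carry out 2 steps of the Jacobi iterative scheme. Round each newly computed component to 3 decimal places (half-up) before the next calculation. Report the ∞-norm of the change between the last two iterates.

1.536

Iteration 1:
  u = (6 - (4)·0.400 - (4)·2.500) / (9) = -0.622
  v = (4 - (3)·0.400 - (1)·2.500) / (7) = 0.043
  w = (-4 - (4)·0.400 - (-2)·0.400) / (8) = -0.600
Iteration 2:
  u = (6 - (4)·0.043 - (4)·-0.600) / (9) = 0.914
  v = (4 - (3)·-0.622 - (1)·-0.600) / (7) = 0.924
  w = (-4 - (4)·-0.622 - (-2)·0.043) / (8) = -0.178
Change: (1.536, 0.881, 0.422) → max |·| = 1.536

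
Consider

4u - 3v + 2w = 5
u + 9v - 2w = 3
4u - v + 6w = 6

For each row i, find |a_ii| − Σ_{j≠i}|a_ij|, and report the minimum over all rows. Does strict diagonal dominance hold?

row 1: |4| − (3+2) = -1
row 2: |9| − (1+2) = 6
row 3: |6| − (4+1) = 1
minimum over rows = -1 → not strictly diagonally dominant

-1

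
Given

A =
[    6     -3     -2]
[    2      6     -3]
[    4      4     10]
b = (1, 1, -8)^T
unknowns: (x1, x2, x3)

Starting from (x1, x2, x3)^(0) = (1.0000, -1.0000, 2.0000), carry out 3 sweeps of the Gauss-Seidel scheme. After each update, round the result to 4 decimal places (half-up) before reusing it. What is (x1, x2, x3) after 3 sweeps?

(-0.3494, -0.0470, -0.6414)

Iteration 1:
  x1 = (1 - (-3)·-1.0000 - (-2)·2.0000) / (6) = 0.3333
  x2 = (1 - (2)·0.3333 - (-3)·2.0000) / (6) = 1.0556
  x3 = (-8 - (4)·0.3333 - (4)·1.0556) / (10) = -1.3556
Iteration 2:
  x1 = (1 - (-3)·1.0556 - (-2)·-1.3556) / (6) = 0.2426
  x2 = (1 - (2)·0.2426 - (-3)·-1.3556) / (6) = -0.5920
  x3 = (-8 - (4)·0.2426 - (4)·-0.5920) / (10) = -0.6602
Iteration 3:
  x1 = (1 - (-3)·-0.5920 - (-2)·-0.6602) / (6) = -0.3494
  x2 = (1 - (2)·-0.3494 - (-3)·-0.6602) / (6) = -0.0470
  x3 = (-8 - (4)·-0.3494 - (4)·-0.0470) / (10) = -0.6414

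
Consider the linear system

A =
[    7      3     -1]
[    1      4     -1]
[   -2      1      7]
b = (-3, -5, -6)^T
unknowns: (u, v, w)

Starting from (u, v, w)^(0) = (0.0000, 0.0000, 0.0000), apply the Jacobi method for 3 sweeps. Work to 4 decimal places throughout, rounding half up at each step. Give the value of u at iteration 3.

Iteration 1:
  u = (-3 - (3)·0.0000 - (-1)·0.0000) / (7) = -0.4286
  v = (-5 - (1)·0.0000 - (-1)·0.0000) / (4) = -1.2500
  w = (-6 - (-2)·0.0000 - (1)·0.0000) / (7) = -0.8571
Iteration 2:
  u = (-3 - (3)·-1.2500 - (-1)·-0.8571) / (7) = -0.0153
  v = (-5 - (1)·-0.4286 - (-1)·-0.8571) / (4) = -1.3571
  w = (-6 - (-2)·-0.4286 - (1)·-1.2500) / (7) = -0.8010
Iteration 3:
  u = (-3 - (3)·-1.3571 - (-1)·-0.8010) / (7) = 0.0386
  v = (-5 - (1)·-0.0153 - (-1)·-0.8010) / (4) = -1.4464
  w = (-6 - (-2)·-0.0153 - (1)·-1.3571) / (7) = -0.6676

0.0386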